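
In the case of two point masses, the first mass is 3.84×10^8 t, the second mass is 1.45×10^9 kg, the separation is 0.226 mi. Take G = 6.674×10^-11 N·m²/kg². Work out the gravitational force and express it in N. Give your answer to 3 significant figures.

Directly: F = Gm₁m₂/r².
m₁ = 3.84×10^8 t = 3.840×10^11 kg; m₂ = 1.45×10^9 kg; r = 0.226 mi = 363.7 m; G = 6.674×10^-11 N·m²/kg².
F = 2.809×10^5 N

2.81×10^5 N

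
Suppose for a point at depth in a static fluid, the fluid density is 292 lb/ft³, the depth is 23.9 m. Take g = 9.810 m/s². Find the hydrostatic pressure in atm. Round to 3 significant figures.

Directly: P = ρgh.
ρ = 292 lb/ft³ = 4677 kg/m³; h = 23.9 m; g = 9.810 m/s².
P = 1.097×10^6 Pa  (the unit combination reduces to kg/(m·s²) = Pa)
1.097×10^6 Pa × (1 atm / 1.013×10^5 Pa) = 10.82 atm

10.8 atm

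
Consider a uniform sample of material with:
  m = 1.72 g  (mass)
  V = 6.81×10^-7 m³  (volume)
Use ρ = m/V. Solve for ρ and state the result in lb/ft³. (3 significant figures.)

158 lb/ft³

ρ is given directly by: ρ = m/V.
m = 1.72 g = 0.001720 kg; V = 6.81×10^-7 m³.
ρ = 2526 kg/m³
2526 kg/m³ × (1 lb/ft³ / 16.02 kg/m³) = 157.7 lb/ft³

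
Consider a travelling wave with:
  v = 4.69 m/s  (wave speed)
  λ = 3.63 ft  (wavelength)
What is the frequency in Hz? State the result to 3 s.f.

Rearranging: f = v/λ.
v = 4.69 m/s; λ = 3.63 ft = 1.106 m.
f = 4.239 Hz

4.24 Hz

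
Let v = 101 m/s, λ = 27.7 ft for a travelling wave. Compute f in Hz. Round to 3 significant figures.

Solving v = f·λ for f: f = v/λ.
v = 101 m/s; λ = 27.7 ft = 8.443 m.
f = 11.96 Hz

12.0 Hz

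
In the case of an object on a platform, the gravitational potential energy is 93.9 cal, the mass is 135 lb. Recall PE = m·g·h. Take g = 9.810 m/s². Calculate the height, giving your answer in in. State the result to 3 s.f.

25.7 in

Solving PE = m·g·h for h: h = PE/(m·g).
PE = 93.9 cal = 392.9 J; m = 135 lb = 61.23 kg; g = 9.810 m/s².
h = 0.6540 m
0.6540 m × (1 in / 0.02540 m) = 25.75 in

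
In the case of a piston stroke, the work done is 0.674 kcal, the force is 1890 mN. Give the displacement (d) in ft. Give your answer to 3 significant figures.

Rearranging W = F·d for d: d = W/F.
W = 0.674 kcal = 2820 J; F = 1890 mN = 1.890 N.
d = 1492 m
1492 m × (1 ft / 0.3048 m) = 4895 ft

4900 ft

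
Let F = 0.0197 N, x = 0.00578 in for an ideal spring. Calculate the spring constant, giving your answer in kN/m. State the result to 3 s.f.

0.134 kN/m

Rearranging F = k·x for k: k = F/x.
F = 0.0197 N; x = 0.00578 in = 1.468×10^-4 m.
k = 134.2 N/m
134.2 N/m × (1 kN/m / 1000 N/m) = 0.1342 kN/m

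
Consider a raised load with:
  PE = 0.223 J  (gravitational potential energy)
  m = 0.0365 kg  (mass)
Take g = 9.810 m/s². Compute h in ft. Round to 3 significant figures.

Rearranging: h = PE/(m·g).
PE = 0.223 J; m = 0.0365 kg; g = 9.810 m/s².
h = 0.6228 m
0.6228 m × (1 ft / 0.3048 m) = 2.043 ft

2.04 ft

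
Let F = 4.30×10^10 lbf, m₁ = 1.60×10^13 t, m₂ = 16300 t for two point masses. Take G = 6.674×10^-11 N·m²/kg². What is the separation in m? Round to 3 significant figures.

Rearranging F = G·m₁·m₂/r² for r: r = √(G·m₁m₂/F).
F = 4.30×10^10 lbf = 1.913×10^11 N; m₁ = 1.60×10^13 t = 1.600×10^16 kg; m₂ = 16300 t = 1.630×10^7 kg; G = 6.674×10^-11 N·m²/kg².
r = 9.539 m

9.54 m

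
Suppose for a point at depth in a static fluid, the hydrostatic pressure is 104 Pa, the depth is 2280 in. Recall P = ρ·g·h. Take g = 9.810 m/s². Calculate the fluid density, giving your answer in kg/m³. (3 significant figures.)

0.183 kg/m³

Rearranging P = ρ·g·h for ρ: ρ = P/(g·h).
P = 104 Pa; h = 2280 in = 57.91 m; g = 9.810 m/s².
ρ = 0.1831 kg/m³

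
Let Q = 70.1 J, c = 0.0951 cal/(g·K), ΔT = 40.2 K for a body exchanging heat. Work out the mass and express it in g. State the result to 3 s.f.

4.38 g

Rearranging Q = m·c·ΔT for m: m = Q/(c·ΔT).
Q = 70.1 J; c = 0.0951 cal/(g·K) = 397.9 J/(kg·K); ΔT = 40.2 K.
m = 0.004382 kg
0.004382 kg × (1 g / 0.001000 kg) = 4.382 g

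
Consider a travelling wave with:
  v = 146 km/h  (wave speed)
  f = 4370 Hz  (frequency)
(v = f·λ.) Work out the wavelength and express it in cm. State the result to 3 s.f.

0.928 cm

Rearranging: λ = v/f.
v = 146 km/h = 40.56 m/s; f = 4370 Hz.
λ = 0.009280 m
0.009280 m × (1 cm / 0.01000 m) = 0.9280 cm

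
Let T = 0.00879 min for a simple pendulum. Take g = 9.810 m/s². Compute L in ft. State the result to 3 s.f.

0.227 ft

Rearranging T = 2π√(L/g) for L: L = g·(T/2π)².
T = 0.00879 min = 0.5274 s; g = 9.810 m/s².
L = 0.06912 m
0.06912 m × (1 ft / 0.3048 m) = 0.2268 ft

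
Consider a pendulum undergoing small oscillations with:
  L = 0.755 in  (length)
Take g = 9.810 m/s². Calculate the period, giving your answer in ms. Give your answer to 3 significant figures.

T is given directly by: T = 2π√(L/g).
L = 0.755 in = 0.01918 m; g = 9.810 m/s².
T = 0.2778 s
0.2778 s × (1 ms / 0.001000 s) = 277.8 ms

278 ms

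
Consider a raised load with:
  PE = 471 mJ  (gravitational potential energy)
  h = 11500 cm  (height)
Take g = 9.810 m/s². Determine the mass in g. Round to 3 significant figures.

0.417 g

Rearranging PE = m·g·h for m: m = PE/(g·h).
PE = 471 mJ = 0.4710 J; h = 11500 cm = 115.0 m; g = 9.810 m/s².
m = 4.175×10^-4 kg
4.175×10^-4 kg × (1 g / 0.001000 kg) = 0.4175 g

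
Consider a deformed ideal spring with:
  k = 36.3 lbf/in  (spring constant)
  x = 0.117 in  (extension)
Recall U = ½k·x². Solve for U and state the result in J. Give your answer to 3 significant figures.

0.0281 J

U is given directly by: U = ½kx².
k = 36.3 lbf/in = 6357 N/m; x = 0.117 in = 0.002972 m.
U = 0.02807 J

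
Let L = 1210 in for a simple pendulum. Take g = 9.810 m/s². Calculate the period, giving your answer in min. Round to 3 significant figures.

0.185 min

Directly: T = 2π√(L/g).
L = 1210 in = 30.73 m; g = 9.810 m/s².
T = 11.12 s
11.12 s × (1 min / 60.00 s) = 0.1854 min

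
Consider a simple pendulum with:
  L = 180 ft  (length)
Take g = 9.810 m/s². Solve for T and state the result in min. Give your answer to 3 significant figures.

T is given directly by: T = 2π√(L/g).
L = 180 ft = 54.86 m; g = 9.810 m/s².
T = 14.86 s
14.86 s × (1 min / 60.00 s) = 0.2476 min

0.248 min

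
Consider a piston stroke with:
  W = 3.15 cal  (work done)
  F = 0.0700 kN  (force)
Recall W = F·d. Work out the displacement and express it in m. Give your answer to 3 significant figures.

Solving W = F·d for d: d = W/F.
W = 3.15 cal = 13.18 J; F = 0.0700 kN = 70.00 N.
d = 0.1883 m

0.188 m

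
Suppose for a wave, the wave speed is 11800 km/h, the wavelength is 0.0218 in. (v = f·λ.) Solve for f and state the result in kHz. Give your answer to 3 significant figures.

5920 kHz

Rearranging v = f·λ for f: f = v/λ.
v = 11800 km/h = 3278 m/s; λ = 0.0218 in = 5.537×10^-4 m.
f = 5.920×10^6 Hz
5.920×10^6 Hz × (1 kHz / 1000 Hz) = 5920 kHz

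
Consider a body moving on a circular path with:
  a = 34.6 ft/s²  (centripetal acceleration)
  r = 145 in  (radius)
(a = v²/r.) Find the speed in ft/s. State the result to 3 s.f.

20.4 ft/s

Rearranging: v = √(a·r).
a = 34.6 ft/s² = 10.55 m/s²; r = 145 in = 3.683 m.
v = 6.232 m/s
6.232 m/s × (1 ft/s / 0.3048 m/s) = 20.45 ft/s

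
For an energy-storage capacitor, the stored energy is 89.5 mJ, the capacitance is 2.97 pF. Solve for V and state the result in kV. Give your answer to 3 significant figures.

Rearranging: V = √(2E/C).
E = 89.5 mJ = 0.08950 J; C = 2.97 pF = 2.970×10^-12 F.
V = 2.455×10^5 V
2.455×10^5 V × (1 kV / 1000 V) = 245.5 kV

245 kV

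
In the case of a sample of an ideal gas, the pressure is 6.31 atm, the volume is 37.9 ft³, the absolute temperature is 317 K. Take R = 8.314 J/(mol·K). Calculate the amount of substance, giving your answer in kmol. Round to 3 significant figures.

0.260 kmol

From the ideal-gas law: n = PV/(RT).
P = 6.31 atm = 6.394×10^5 Pa; V = 37.9 ft³ = 1.073 m³; T = 317 K; R = 8.314 J/(mol·K).
n = 260.4 mol
260.4 mol × (1 kmol / 1000 mol) = 0.2604 kmol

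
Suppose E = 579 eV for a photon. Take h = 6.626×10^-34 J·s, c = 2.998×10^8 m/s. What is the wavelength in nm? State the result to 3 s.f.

2.14 nm

Rearranging: λ = hc/E.
E = 579 eV = 9.277×10^-17 J; h = 6.626×10^-34 J·s; c = 2.998×10^8 m/s.
λ = 2.141×10^-9 m
2.141×10^-9 m × (1 nm / 1.000×10^-9 m) = 2.141 nm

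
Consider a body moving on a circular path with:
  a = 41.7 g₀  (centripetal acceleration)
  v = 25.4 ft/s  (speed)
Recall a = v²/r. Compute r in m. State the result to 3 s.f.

Solving a = v²/r for r: r = v²/a.
a = 41.7 g₀ = 408.9 m/s²; v = 25.4 ft/s = 7.742 m/s.
r = 0.1466 m

0.147 m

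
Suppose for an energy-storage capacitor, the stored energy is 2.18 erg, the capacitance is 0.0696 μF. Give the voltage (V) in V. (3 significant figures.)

Rearranging E = ½C·V² for V: V = √(2E/C).
E = 2.18 erg = 2.180×10^-7 J; C = 0.0696 μF = 6.960×10^-8 F.
V = 2.503 V

2.50 V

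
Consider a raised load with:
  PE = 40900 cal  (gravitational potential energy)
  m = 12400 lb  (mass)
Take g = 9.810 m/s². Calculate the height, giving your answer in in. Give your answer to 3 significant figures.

Rearranging PE = m·g·h for h: h = PE/(m·g).
PE = 40900 cal = 1.711×10^5 J; m = 12400 lb = 5625 kg; g = 9.810 m/s².
h = 3.101 m
3.101 m × (1 in / 0.02540 m) = 122.1 in

122 in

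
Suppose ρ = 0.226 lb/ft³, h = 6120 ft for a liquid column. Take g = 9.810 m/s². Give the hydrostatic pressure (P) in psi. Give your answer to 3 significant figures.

P is given directly by: P = ρgh.
ρ = 0.226 lb/ft³ = 3.620 kg/m³; h = 6120 ft = 1865 m; g = 9.810 m/s².
P = 66247 Pa  (the unit combination reduces to kg/(m·s²) = Pa)
66247 Pa × (1 psi / 6895 Pa) = 9.608 psi

9.61 psi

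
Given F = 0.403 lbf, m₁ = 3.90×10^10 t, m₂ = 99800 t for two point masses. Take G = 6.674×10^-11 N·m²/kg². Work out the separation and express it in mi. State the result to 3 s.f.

From Newton's law of gravitation: r = √(G·m₁m₂/F).
F = 0.403 lbf = 1.793 N; m₁ = 3.90×10^10 t = 3.900×10^13 kg; m₂ = 99800 t = 9.980×10^7 kg; G = 6.674×10^-11 N·m²/kg².
r = 3.807×10^5 m
3.807×10^5 m × (1 mi / 1609 m) = 236.5 mi

237 mi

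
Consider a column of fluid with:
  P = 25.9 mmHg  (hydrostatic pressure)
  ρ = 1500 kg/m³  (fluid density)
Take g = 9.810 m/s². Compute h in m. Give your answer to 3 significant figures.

Solving P = ρ·g·h for h: h = P/(ρ·g).
P = 25.9 mmHg = 3453 Pa; ρ = 1500 kg/m³; g = 9.810 m/s².
h = 0.2347 m

0.235 m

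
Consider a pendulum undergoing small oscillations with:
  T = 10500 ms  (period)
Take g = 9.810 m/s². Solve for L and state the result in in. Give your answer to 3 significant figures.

Solving T = 2π√(L/g) for L: L = g·(T/2π)².
T = 10500 ms = 10.50 s; g = 9.810 m/s².
L = 27.40 m
27.40 m × (1 in / 0.02540 m) = 1079 in

1080 in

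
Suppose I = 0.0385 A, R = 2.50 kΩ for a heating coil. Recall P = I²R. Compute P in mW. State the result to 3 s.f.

Directly: P = I²R.
I = 0.0385 A; R = 2.50 kΩ = 2500 Ω.
P = 3.706 W
3.706 W × (1 mW / 0.001000 W) = 3706 mW

3710 mW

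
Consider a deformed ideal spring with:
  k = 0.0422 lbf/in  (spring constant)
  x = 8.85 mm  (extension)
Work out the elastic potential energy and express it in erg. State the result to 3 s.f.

Directly: U = ½kx².
k = 0.0422 lbf/in = 7.390 N/m; x = 8.85 mm = 0.008850 m.
U = 2.894×10^-4 J
2.894×10^-4 J × (1 erg / 1.000×10^-7 J) = 2894 erg

2890 erg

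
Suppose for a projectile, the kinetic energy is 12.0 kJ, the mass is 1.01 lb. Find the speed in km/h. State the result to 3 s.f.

Rearranging: v = √(2·KE/m).
KE = 12.0 kJ = 12000 J; m = 1.01 lb = 0.4581 kg.
v = 228.9 m/s
228.9 m/s × (1 km/h / 0.2778 m/s) = 824.0 km/h

824 km/h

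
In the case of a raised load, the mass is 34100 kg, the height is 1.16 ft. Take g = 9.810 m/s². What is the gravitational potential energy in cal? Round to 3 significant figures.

28300 cal

PE is given directly by: PE = mgh.
m = 34100 kg; h = 1.16 ft = 0.3536 m; g = 9.810 m/s².
PE = 1.183×10^5 J
1.183×10^5 J × (1 cal / 4.184 J) = 28269 cal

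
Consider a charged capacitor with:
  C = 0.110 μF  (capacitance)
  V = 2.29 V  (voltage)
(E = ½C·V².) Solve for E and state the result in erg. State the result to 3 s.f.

2.88 erg

Directly: E = ½CV².
C = 0.110 μF = 1.100×10^-7 F; V = 2.29 V.
E = 2.884×10^-7 J
2.884×10^-7 J × (1 erg / 1.000×10^-7 J) = 2.884 erg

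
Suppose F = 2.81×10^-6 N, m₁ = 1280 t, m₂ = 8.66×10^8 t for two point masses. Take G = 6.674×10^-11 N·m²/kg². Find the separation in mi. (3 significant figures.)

Rearranging F = G·m₁·m₂/r² for r: r = √(G·m₁m₂/F).
F = 2.81×10^-6 N; m₁ = 1280 t = 1.280×10^6 kg; m₂ = 8.66×10^8 t = 8.660×10^11 kg; G = 6.674×10^-11 N·m²/kg².
r = 5.131×10^6 m
5.131×10^6 m × (1 mi / 1609 m) = 3188 mi

3190 mi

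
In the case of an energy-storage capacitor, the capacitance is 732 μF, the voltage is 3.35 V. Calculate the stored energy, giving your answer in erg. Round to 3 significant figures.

41100 erg

Directly: E = ½CV².
C = 732 μF = 7.320×10^-4 F; V = 3.35 V.
E = 0.004107 J
0.004107 J × (1 erg / 1.000×10^-7 J) = 41074 erg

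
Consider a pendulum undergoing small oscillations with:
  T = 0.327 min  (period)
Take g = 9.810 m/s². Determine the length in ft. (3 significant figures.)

Rearranging T = 2π√(L/g) for L: L = g·(T/2π)².
T = 0.327 min = 19.62 s; g = 9.810 m/s².
L = 95.65 m
95.65 m × (1 ft / 0.3048 m) = 313.8 ft

314 ft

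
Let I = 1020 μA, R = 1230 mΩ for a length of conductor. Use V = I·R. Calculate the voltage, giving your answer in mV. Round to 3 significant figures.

1.25 mV

Directly: V = IR.
I = 1020 μA = 0.001020 A; R = 1230 mΩ = 1.230 Ω.
V = 0.001255 V  (the unit combination reduces to kg·m²/(A·s³) = V)
0.001255 V × (1 mV / 0.001000 V) = 1.255 mV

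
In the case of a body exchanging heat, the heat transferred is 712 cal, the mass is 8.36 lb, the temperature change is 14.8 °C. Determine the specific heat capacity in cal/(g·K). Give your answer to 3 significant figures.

Solving Q = m·c·ΔT for c: c = Q/(m·ΔT).
Q = 712 cal = 2979 J; m = 8.36 lb = 3.792 kg; ΔT = 14.8 °C = 14.80 K.
c = 53.08 J/(kg·K)
53.08 J/(kg·K) × (1 cal/(g·K) / 4184 J/(kg·K)) = 0.01269 cal/(g·K)

0.0127 cal/(g·K)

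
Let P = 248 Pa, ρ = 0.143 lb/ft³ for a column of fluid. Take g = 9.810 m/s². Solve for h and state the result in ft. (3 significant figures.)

36.2 ft

Rearranging P = ρ·g·h for h: h = P/(ρ·g).
P = 248 Pa; ρ = 0.143 lb/ft³ = 2.291 kg/m³; g = 9.810 m/s².
h = 11.04 m
11.04 m × (1 ft / 0.3048 m) = 36.21 ft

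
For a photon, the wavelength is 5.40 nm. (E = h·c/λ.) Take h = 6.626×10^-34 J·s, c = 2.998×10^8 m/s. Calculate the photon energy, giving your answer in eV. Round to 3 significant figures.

Directly: E = hc/λ.
λ = 5.40 nm = 5.400×10^-9 m; h = 6.626×10^-34 J·s; c = 2.998×10^8 m/s.
E = 3.679×10^-17 J  (the unit combination reduces to kg·m²/s² = J)
3.679×10^-17 J × (1 eV / 1.602×10^-19 J) = 229.6 eV

230 eV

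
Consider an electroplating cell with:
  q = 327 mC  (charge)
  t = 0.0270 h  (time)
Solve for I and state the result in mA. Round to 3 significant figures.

Rearranging q = I·t for I: I = q/t.
q = 327 mC = 0.3270 C; t = 0.0270 h = 97.20 s.
I = 0.003364 A
0.003364 A × (1 mA / 0.001000 A) = 3.364 mA

3.36 mA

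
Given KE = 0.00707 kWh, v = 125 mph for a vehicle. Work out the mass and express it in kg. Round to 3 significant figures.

16.3 kg

Rearranging KE = ½mv² for m: m = 2·KE/v².
KE = 0.00707 kWh = 25452 J; v = 125 mph = 55.88 m/s.
m = 16.30 kg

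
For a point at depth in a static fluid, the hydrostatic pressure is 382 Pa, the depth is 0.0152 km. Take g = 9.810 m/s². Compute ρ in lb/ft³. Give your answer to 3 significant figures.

0.160 lb/ft³

Rearranging P = ρ·g·h for ρ: ρ = P/(g·h).
P = 382 Pa; h = 0.0152 km = 15.20 m; g = 9.810 m/s².
ρ = 2.562 kg/m³
2.562 kg/m³ × (1 lb/ft³ / 16.02 kg/m³) = 0.1599 lb/ft³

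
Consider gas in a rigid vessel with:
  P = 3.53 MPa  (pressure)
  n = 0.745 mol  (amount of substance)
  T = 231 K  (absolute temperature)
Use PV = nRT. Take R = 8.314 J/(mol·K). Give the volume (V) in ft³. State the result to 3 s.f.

From the ideal-gas law: V = nRT/P.
P = 3.53 MPa = 3.530×10^6 Pa; n = 0.745 mol; T = 231 K; R = 8.314 J/(mol·K).
V = 4.053×10^-4 m³
4.053×10^-4 m³ × (1 ft³ / 0.02832 m³) = 0.01431 ft³

0.0143 ft³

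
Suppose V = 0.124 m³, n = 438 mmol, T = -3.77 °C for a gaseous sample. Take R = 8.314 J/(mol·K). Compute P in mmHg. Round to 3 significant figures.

Directly: P = nRT/V.
V = 0.124 m³; n = 438 mmol = 0.4380 mol; T = -3.77 °C = 269.4 K; R = 8.314 J/(mol·K).
P = 7911 Pa  (the unit combination reduces to kg/(m·s²) = Pa)
7911 Pa × (1 mmHg / 133.3 Pa) = 59.34 mmHg

59.3 mmHg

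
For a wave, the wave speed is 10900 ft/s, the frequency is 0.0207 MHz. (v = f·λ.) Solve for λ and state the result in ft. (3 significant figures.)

Rearranging: λ = v/f.
v = 10900 ft/s = 3322 m/s; f = 0.0207 MHz = 20700 Hz.
λ = 0.1605 m
0.1605 m × (1 ft / 0.3048 m) = 0.5266 ft

0.527 ft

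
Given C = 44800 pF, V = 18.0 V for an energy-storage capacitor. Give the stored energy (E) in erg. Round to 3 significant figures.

72.6 erg

E is given directly by: E = ½CV².
C = 44800 pF = 4.480×10^-8 F; V = 18.0 V.
E = 7.258×10^-6 J
7.258×10^-6 J × (1 erg / 1.000×10^-7 J) = 72.58 erg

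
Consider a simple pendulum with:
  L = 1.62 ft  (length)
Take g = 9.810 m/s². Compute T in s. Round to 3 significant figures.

1.41 s

Directly: T = 2π√(L/g).
L = 1.62 ft = 0.4938 m; g = 9.810 m/s².
T = 1.410 s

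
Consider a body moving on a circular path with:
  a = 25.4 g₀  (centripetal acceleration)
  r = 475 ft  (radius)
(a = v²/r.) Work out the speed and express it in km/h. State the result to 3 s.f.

Solving a = v²/r for v: v = √(a·r).
a = 25.4 g₀ = 249.1 m/s²; r = 475 ft = 144.8 m.
v = 189.9 m/s
189.9 m/s × (1 km/h / 0.2778 m/s) = 683.7 km/h

684 km/h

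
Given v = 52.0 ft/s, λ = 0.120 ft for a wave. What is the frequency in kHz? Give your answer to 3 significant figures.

0.433 kHz

Rearranging: f = v/λ.
v = 52.0 ft/s = 15.85 m/s; λ = 0.120 ft = 0.03658 m.
f = 433.3 Hz
433.3 Hz × (1 kHz / 1000 Hz) = 0.4333 kHz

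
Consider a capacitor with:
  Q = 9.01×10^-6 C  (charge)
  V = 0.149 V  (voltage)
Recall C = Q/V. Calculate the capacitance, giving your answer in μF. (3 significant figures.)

Directly: C = Q/V.
Q = 9.01×10^-6 C; V = 0.149 V.
C = 6.047×10^-5 F
6.047×10^-5 F × (1 μF / 1.000×10^-6 F) = 60.47 μF

60.5 μF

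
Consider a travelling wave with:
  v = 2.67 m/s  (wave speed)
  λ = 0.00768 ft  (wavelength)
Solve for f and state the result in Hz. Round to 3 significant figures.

Solving v = f·λ for f: f = v/λ.
v = 2.67 m/s; λ = 0.00768 ft = 0.002341 m.
f = 1141 Hz

1140 Hz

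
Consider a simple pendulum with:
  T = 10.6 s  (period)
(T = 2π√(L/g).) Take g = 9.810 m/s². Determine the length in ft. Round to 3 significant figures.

Solving T = 2π√(L/g) for L: L = g·(T/2π)².
T = 10.6 s; g = 9.810 m/s².
L = 27.92 m
27.92 m × (1 ft / 0.3048 m) = 91.60 ft

91.6 ft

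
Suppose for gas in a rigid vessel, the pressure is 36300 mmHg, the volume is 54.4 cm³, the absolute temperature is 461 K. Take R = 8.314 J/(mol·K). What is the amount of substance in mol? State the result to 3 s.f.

0.0687 mol

Rearranging: n = PV/(RT).
P = 36300 mmHg = 4.840×10^6 Pa; V = 54.4 cm³ = 5.440×10^-5 m³; T = 461 K; R = 8.314 J/(mol·K).
n = 0.06869 mol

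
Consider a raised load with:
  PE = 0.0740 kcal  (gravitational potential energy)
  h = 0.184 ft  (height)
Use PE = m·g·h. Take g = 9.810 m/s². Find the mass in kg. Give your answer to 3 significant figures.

Rearranging: m = PE/(g·h).
PE = 0.0740 kcal = 309.6 J; h = 0.184 ft = 0.05608 m; g = 9.810 m/s².
m = 562.8 kg

563 kg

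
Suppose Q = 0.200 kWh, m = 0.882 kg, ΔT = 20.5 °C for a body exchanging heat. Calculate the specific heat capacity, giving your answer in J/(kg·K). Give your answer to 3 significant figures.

Solving Q = m·c·ΔT for c: c = Q/(m·ΔT).
Q = 0.200 kWh = 7.200×10^5 J; m = 0.882 kg; ΔT = 20.5 °C = 20.50 K.
c = 39821 J/(kg·K)

39800 J/(kg·K)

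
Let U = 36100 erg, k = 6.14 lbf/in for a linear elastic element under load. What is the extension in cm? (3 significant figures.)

Rearranging: x = √(2U/k).
U = 36100 erg = 0.003610 J; k = 6.14 lbf/in = 1075 N/m.
x = 0.002591 m
0.002591 m × (1 cm / 0.01000 m) = 0.2591 cm

0.259 cm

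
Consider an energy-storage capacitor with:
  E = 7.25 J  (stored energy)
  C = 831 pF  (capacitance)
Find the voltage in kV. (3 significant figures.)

Solving E = ½C·V² for V: V = √(2E/C).
E = 7.25 J; C = 831 pF = 8.310×10^-10 F.
V = 1.321×10^5 V
1.321×10^5 V × (1 kV / 1000 V) = 132.1 kV

132 kV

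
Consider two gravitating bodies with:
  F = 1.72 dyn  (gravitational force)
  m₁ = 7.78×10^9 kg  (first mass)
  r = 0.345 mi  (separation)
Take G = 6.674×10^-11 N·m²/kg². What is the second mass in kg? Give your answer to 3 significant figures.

From Newton's law of gravitation: m₂ = F·r²/(G·m₁).
F = 1.72 dyn = 1.720×10^-5 N; m₁ = 7.78×10^9 kg; r = 0.345 mi = 555.2 m; G = 6.674×10^-11 N·m²/kg².
m₂ = 10.21 kg

10.2 kg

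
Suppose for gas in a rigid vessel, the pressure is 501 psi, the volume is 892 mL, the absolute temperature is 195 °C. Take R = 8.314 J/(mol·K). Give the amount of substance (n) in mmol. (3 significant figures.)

Solving PV = nRT for n: n = PV/(RT).
P = 501 psi = 3.454×10^6 Pa; V = 892 mL = 8.920×10^-4 m³; T = 195 °C = 468.1 K; R = 8.314 J/(mol·K).
n = 0.7916 mol
0.7916 mol × (1 mmol / 0.001000 mol) = 791.6 mmol

792 mmol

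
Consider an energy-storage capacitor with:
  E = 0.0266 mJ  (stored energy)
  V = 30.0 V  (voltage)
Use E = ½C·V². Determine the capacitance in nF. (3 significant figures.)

59.1 nF

Rearranging E = ½C·V² for C: C = 2E/V².
E = 0.0266 mJ = 2.660×10^-5 J; V = 30.0 V.
C = 5.911×10^-8 F
5.911×10^-8 F × (1 nF / 1.000×10^-9 F) = 59.11 nF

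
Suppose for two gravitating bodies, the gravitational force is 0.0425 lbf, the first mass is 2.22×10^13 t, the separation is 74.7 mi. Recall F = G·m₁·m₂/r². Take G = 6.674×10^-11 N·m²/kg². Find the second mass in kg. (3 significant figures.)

Rearranging: m₂ = F·r²/(G·m₁).
F = 0.0425 lbf = 0.1890 N; m₁ = 2.22×10^13 t = 2.220×10^16 kg; r = 74.7 mi = 1.202×10^5 m; G = 6.674×10^-11 N·m²/kg².
m₂ = 1844 kg

1840 kg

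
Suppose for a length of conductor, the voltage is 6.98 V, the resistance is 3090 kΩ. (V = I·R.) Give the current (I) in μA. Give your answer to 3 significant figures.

2.26 μA

Rearranging: I = V/R.
V = 6.98 V; R = 3090 kΩ = 3.090×10^6 Ω.
I = 2.259×10^-6 A
2.259×10^-6 A × (1 μA / 1.000×10^-6 A) = 2.259 μA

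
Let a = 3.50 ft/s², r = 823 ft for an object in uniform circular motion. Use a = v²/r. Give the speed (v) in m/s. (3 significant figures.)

16.4 m/s

Rearranging: v = √(a·r).
a = 3.50 ft/s² = 1.067 m/s²; r = 823 ft = 250.9 m.
v = 16.36 m/s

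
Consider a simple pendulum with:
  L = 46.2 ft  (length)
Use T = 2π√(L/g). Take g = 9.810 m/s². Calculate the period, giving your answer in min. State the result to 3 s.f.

T is given directly by: T = 2π√(L/g).
L = 46.2 ft = 14.08 m; g = 9.810 m/s².
T = 7.528 s
7.528 s × (1 min / 60.00 s) = 0.1255 min

0.125 min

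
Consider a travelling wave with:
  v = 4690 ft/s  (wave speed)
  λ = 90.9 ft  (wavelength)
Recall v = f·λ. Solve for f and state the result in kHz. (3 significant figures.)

0.0516 kHz

Rearranging v = f·λ for f: f = v/λ.
v = 4690 ft/s = 1430 m/s; λ = 90.9 ft = 27.71 m.
f = 51.60 Hz
51.60 Hz × (1 kHz / 1000 Hz) = 0.05160 kHz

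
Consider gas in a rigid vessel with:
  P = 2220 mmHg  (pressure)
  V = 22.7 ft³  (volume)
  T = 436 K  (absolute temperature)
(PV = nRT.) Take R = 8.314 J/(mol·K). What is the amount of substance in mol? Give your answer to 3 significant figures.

52.5 mol

Rearranging PV = nRT for n: n = PV/(RT).
P = 2220 mmHg = 2.960×10^5 Pa; V = 22.7 ft³ = 0.6428 m³; T = 436 K; R = 8.314 J/(mol·K).
n = 52.48 mol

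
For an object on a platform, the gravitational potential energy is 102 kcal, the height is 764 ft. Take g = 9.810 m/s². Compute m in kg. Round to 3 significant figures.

187 kg

Rearranging PE = m·g·h for m: m = PE/(g·h).
PE = 102 kcal = 4.268×10^5 J; h = 764 ft = 232.9 m; g = 9.810 m/s².
m = 186.8 kg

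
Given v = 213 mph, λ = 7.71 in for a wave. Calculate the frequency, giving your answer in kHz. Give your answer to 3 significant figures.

0.486 kHz

Rearranging v = f·λ for f: f = v/λ.
v = 213 mph = 95.22 m/s; λ = 7.71 in = 0.1958 m.
f = 486.2 Hz
486.2 Hz × (1 kHz / 1000 Hz) = 0.4862 kHz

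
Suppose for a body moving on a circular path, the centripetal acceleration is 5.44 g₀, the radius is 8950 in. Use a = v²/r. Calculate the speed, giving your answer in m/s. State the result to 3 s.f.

110 m/s

Solving a = v²/r for v: v = √(a·r).
a = 5.44 g₀ = 53.35 m/s²; r = 8950 in = 227.3 m.
v = 110.1 m/s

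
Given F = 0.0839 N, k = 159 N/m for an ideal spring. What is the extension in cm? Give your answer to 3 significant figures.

0.0528 cm

From Hooke's law: x = F/k.
F = 0.0839 N; k = 159 N/m.
x = 5.277×10^-4 m
5.277×10^-4 m × (1 cm / 0.01000 m) = 0.05277 cm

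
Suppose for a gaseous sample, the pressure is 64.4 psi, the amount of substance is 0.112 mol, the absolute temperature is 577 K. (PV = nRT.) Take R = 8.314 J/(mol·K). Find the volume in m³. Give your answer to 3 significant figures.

0.00121 m³

From the ideal-gas law: V = nRT/P.
P = 64.4 psi = 4.440×10^5 Pa; n = 0.112 mol; T = 577 K; R = 8.314 J/(mol·K).
V = 0.001210 m³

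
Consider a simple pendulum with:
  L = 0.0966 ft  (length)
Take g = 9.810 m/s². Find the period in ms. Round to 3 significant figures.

T is given directly by: T = 2π√(L/g).
L = 0.0966 ft = 0.02944 m; g = 9.810 m/s².
T = 0.3442 s
0.3442 s × (1 ms / 0.001000 s) = 344.2 ms

344 ms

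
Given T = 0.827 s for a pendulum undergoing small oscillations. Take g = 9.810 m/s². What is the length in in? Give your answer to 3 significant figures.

Rearranging: L = g·(T/2π)².
T = 0.827 s; g = 9.810 m/s².
L = 0.1699 m
0.1699 m × (1 in / 0.02540 m) = 6.691 in

6.69 in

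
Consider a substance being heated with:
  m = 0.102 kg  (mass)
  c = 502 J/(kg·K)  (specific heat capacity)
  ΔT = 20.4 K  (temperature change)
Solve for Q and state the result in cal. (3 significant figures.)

Directly: Q = mcΔT.
m = 0.102 kg; c = 502 J/(kg·K); ΔT = 20.4 K.
Q = 1045 J  (the unit combination reduces to kg·m²/s² = J)
1045 J × (1 cal / 4.184 J) = 249.7 cal

250 cal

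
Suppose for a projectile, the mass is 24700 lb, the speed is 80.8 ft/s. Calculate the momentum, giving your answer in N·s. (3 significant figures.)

2.76×10^5 N·s

p is given directly by: p = mv.
m = 24700 lb = 11204 kg; v = 80.8 ft/s = 24.63 m/s.
p = 2.759×10^5 kg·m/s  (the unit combination reduces to kg·m/s = kg·m/s)
Since 1 N·s = 1 kg·m/s, 2.759×10^5 N·s.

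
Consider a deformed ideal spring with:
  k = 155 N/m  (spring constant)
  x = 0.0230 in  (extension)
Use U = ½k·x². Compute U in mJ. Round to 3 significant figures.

Directly: U = ½kx².
k = 155 N/m; x = 0.0230 in = 5.842×10^-4 m.
U = 2.645×10^-5 J
2.645×10^-5 J × (1 mJ / 0.001000 J) = 0.02645 mJ

0.0264 mJ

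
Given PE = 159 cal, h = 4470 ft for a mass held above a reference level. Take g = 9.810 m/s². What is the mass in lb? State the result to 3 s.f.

Rearranging PE = m·g·h for m: m = PE/(g·h).
PE = 159 cal = 665.3 J; h = 4470 ft = 1362 m; g = 9.810 m/s².
m = 0.04977 kg
0.04977 kg × (1 lb / 0.4536 kg) = 0.1097 lb

0.110 lb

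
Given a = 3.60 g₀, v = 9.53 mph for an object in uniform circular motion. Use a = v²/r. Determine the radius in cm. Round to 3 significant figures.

Rearranging a = v²/r for r: r = v²/a.
a = 3.60 g₀ = 35.30 m/s²; v = 9.53 mph = 4.260 m/s.
r = 0.5141 m
0.5141 m × (1 cm / 0.01000 m) = 51.41 cm

51.4 cm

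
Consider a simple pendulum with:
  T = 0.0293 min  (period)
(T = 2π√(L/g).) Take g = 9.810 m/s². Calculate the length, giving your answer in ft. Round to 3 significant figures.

2.52 ft

Solving T = 2π√(L/g) for L: L = g·(T/2π)².
T = 0.0293 min = 1.758 s; g = 9.810 m/s².
L = 0.7680 m
0.7680 m × (1 ft / 0.3048 m) = 2.520 ft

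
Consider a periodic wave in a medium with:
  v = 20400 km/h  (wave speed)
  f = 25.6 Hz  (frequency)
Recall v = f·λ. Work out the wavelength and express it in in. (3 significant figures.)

8710 in

Solving v = f·λ for λ: λ = v/f.
v = 20400 km/h = 5667 m/s; f = 25.6 Hz.
λ = 221.4 m
221.4 m × (1 in / 0.02540 m) = 8715 in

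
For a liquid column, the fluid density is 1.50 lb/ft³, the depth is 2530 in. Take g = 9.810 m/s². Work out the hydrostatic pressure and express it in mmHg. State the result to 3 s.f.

P is given directly by: P = ρgh.
ρ = 1.50 lb/ft³ = 24.03 kg/m³; h = 2530 in = 64.26 m; g = 9.810 m/s².
P = 15147 Pa  (the unit combination reduces to kg/(m·s²) = Pa)
15147 Pa × (1 mmHg / 133.3 Pa) = 113.6 mmHg

114 mmHg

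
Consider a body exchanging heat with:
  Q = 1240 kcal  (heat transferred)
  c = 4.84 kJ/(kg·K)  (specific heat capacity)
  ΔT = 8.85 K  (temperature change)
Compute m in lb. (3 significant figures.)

Solving Q = m·c·ΔT for m: m = Q/(c·ΔT).
Q = 1240 kcal = 5.188×10^6 J; c = 4.84 kJ/(kg·K) = 4840 J/(kg·K); ΔT = 8.85 K.
m = 121.1 kg
121.1 kg × (1 lb / 0.4536 kg) = 267.0 lb

267 lb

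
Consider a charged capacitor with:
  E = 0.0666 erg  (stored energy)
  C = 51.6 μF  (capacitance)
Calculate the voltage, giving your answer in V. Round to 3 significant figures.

Solving E = ½C·V² for V: V = √(2E/C).
E = 0.0666 erg = 6.660×10^-9 J; C = 51.6 μF = 5.160×10^-5 F.
V = 0.01607 V  (the unit combination reduces to kg·m²/(A·s³) = V)

0.0161 V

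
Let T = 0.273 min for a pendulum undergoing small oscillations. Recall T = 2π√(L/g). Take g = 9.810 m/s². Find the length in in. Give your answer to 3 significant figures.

2620 in

Solving T = 2π√(L/g) for L: L = g·(T/2π)².
T = 0.273 min = 16.38 s; g = 9.810 m/s².
L = 66.67 m
66.67 m × (1 in / 0.02540 m) = 2625 in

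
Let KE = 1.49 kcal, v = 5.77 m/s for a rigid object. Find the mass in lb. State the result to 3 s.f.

Solving KE = ½mv² for m: m = 2·KE/v².
KE = 1.49 kcal = 6234 J; v = 5.77 m/s.
m = 374.5 kg
374.5 kg × (1 lb / 0.4536 kg) = 825.6 lb

826 lb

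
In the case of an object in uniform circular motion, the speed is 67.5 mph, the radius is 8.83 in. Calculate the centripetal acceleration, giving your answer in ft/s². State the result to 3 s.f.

13300 ft/s²

Directly: a = v²/r.
v = 67.5 mph = 30.18 m/s; r = 8.83 in = 0.2243 m.
a = 4060 m/s²
4060 m/s² × (1 ft/s² / 0.3048 m/s²) = 13320 ft/s²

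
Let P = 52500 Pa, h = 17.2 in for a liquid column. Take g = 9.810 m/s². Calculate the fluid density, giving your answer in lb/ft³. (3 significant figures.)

765 lb/ft³

Rearranging P = ρ·g·h for ρ: ρ = P/(g·h).
P = 52500 Pa; h = 17.2 in = 0.4369 m; g = 9.810 m/s².
ρ = 12250 kg/m³
12250 kg/m³ × (1 lb/ft³ / 16.02 kg/m³) = 764.7 lb/ft³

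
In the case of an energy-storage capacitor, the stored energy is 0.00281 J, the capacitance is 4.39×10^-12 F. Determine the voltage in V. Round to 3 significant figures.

Solving E = ½C·V² for V: V = √(2E/C).
E = 0.00281 J; C = 4.39×10^-12 F.
V = 35780 V

35800 V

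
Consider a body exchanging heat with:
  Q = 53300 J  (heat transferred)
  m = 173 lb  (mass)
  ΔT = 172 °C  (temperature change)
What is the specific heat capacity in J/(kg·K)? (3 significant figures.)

Rearranging: c = Q/(m·ΔT).
Q = 53300 J; m = 173 lb = 78.47 kg; ΔT = 172 °C = 172.0 K.
c = 3.949 J/(kg·K)

3.95 J/(kg·K)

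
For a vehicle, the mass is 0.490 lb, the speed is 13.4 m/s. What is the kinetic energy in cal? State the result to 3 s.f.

4.77 cal

Directly: KE = ½mv².
m = 0.490 lb = 0.2223 kg; v = 13.4 m/s.
KE = 19.95 J  (the unit combination reduces to kg·m²/s² = J)
19.95 J × (1 cal / 4.184 J) = 4.769 cal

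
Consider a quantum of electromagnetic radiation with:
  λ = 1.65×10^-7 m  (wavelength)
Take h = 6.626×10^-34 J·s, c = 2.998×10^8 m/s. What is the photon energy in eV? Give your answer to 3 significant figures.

Directly: E = hc/λ.
λ = 1.65×10^-7 m; h = 6.626×10^-34 J·s; c = 2.998×10^8 m/s.
E = 1.204×10^-18 J
1.204×10^-18 J × (1 eV / 1.602×10^-19 J) = 7.514 eV

7.51 eV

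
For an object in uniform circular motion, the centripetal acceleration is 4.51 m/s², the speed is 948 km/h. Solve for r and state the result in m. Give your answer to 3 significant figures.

Rearranging a = v²/r for r: r = v²/a.
a = 4.51 m/s²; v = 948 km/h = 263.3 m/s.
r = 15376 m

15400 m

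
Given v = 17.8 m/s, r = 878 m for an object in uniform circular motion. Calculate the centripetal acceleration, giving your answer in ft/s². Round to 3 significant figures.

a is given directly by: a = v²/r.
v = 17.8 m/s; r = 878 m.
a = 0.3609 m/s²
0.3609 m/s² × (1 ft/s² / 0.3048 m/s²) = 1.184 ft/s²

1.18 ft/s²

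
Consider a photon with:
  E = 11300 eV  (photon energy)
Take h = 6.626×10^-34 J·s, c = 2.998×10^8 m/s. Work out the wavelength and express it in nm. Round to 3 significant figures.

0.110 nm

Rearranging: λ = hc/E.
E = 11300 eV = 1.810×10^-15 J; h = 6.626×10^-34 J·s; c = 2.998×10^8 m/s.
λ = 1.097×10^-10 m
1.097×10^-10 m × (1 nm / 1.000×10^-9 m) = 0.1097 nm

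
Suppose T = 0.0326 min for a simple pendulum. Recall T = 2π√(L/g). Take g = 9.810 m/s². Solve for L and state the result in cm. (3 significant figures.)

95.1 cm

Solving T = 2π√(L/g) for L: L = g·(T/2π)².
T = 0.0326 min = 1.956 s; g = 9.810 m/s².
L = 0.9507 m
0.9507 m × (1 cm / 0.01000 m) = 95.07 cm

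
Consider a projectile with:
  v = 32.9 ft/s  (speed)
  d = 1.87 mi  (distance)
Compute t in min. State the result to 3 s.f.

Rearranging: t = d/v.
v = 32.9 ft/s = 10.03 m/s; d = 1.87 mi = 3009 m.
t = 300.1 s
300.1 s × (1 min / 60.00 s) = 5.002 min

5.00 min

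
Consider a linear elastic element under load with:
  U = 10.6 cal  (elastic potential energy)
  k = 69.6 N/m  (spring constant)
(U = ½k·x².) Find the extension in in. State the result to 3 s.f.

Rearranging U = ½k·x² for x: x = √(2U/k).
U = 10.6 cal = 44.35 J; k = 69.6 N/m.
x = 1.129 m
1.129 m × (1 in / 0.02540 m) = 44.45 in

44.4 in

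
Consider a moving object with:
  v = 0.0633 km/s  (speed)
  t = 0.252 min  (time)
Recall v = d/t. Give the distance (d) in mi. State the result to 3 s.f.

Rearranging: d = v·t.
v = 0.0633 km/s = 63.30 m/s; t = 0.252 min = 15.12 s.
d = 957.1 m
957.1 m × (1 mi / 1609 m) = 0.5947 mi

0.595 mi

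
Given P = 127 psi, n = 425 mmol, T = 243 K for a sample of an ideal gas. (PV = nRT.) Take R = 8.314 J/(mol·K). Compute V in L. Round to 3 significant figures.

0.981 L

Solving PV = nRT for V: V = nRT/P.
P = 127 psi = 8.756×10^5 Pa; n = 425 mmol = 0.4250 mol; T = 243 K; R = 8.314 J/(mol·K).
V = 9.806×10^-4 m³
9.806×10^-4 m³ × (1 L / 0.001000 m³) = 0.9806 L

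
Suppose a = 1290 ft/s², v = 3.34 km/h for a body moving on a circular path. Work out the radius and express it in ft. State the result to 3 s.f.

0.00718 ft

Solving a = v²/r for r: r = v²/a.
a = 1290 ft/s² = 393.2 m/s²; v = 3.34 km/h = 0.9278 m/s.
r = 0.002189 m
0.002189 m × (1 ft / 0.3048 m) = 0.007182 ft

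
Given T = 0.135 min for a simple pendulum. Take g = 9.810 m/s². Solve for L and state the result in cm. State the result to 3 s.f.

1630 cm

Rearranging: L = g·(T/2π)².
T = 0.135 min = 8.100 s; g = 9.810 m/s².
L = 16.30 m
16.30 m × (1 cm / 0.01000 m) = 1630 cm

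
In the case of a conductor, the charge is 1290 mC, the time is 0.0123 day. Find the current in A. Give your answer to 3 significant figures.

0.00121 A

Rearranging: I = q/t.
q = 1290 mC = 1.290 C; t = 0.0123 day = 1063 s.
I = 0.001214 A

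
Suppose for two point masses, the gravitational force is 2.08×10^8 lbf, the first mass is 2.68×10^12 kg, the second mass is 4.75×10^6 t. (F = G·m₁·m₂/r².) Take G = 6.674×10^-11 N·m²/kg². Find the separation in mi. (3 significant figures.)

0.0188 mi

Rearranging: r = √(G·m₁m₂/F).
F = 2.08×10^8 lbf = 9.252×10^8 N; m₁ = 2.68×10^12 kg; m₂ = 4.75×10^6 t = 4.750×10^9 kg; G = 6.674×10^-11 N·m²/kg².
r = 30.30 m
30.30 m × (1 mi / 1609 m) = 0.01883 mi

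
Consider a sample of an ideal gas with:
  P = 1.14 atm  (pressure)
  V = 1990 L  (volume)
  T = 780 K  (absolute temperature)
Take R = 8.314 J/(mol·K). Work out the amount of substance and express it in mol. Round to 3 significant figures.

Rearranging PV = nRT for n: n = PV/(RT).
P = 1.14 atm = 1.155×10^5 Pa; V = 1990 L = 1.990 m³; T = 780 K; R = 8.314 J/(mol·K).
n = 35.45 mol

35.4 mol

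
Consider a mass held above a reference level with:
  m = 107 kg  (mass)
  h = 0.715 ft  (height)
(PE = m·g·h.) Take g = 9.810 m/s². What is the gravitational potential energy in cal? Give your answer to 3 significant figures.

PE is given directly by: PE = mgh.
m = 107 kg; h = 0.715 ft = 0.2179 m; g = 9.810 m/s².
PE = 228.8 J
228.8 J × (1 cal / 4.184 J) = 54.67 cal

54.7 cal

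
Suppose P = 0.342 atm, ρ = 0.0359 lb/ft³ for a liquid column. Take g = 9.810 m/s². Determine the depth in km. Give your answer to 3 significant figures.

6.14 km

Rearranging P = ρ·g·h for h: h = P/(ρ·g).
P = 0.342 atm = 34653 Pa; ρ = 0.0359 lb/ft³ = 0.5751 kg/m³; g = 9.810 m/s².
h = 6143 m
6143 m × (1 km / 1000 m) = 6.143 km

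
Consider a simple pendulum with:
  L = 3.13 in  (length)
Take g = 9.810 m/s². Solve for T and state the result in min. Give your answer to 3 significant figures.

0.00943 min

Directly: T = 2π√(L/g).
L = 3.13 in = 0.07950 m; g = 9.810 m/s².
T = 0.5656 s
0.5656 s × (1 min / 60.00 s) = 0.009427 min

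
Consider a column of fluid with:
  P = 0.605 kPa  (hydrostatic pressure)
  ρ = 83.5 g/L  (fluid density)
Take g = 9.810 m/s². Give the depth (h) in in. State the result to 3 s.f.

Rearranging P = ρ·g·h for h: h = P/(ρ·g).
P = 0.605 kPa = 605.0 Pa; ρ = 83.5 g/L = 83.50 kg/m³; g = 9.810 m/s².
h = 0.7386 m
0.7386 m × (1 in / 0.02540 m) = 29.08 in

29.1 in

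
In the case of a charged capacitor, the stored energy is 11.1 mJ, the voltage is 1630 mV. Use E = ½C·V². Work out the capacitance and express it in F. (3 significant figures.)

Rearranging: C = 2E/V².
E = 11.1 mJ = 0.01110 J; V = 1630 mV = 1.630 V.
C = 0.008356 F

0.00836 F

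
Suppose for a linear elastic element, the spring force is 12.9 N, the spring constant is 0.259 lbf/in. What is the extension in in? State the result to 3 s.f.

11.2 in

Rearranging F = k·x for x: x = F/k.
F = 12.9 N; k = 0.259 lbf/in = 45.36 N/m.
x = 0.2844 m
0.2844 m × (1 in / 0.02540 m) = 11.20 in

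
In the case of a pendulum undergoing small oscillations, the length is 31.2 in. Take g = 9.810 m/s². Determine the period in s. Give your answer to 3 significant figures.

1.79 s

T is given directly by: T = 2π√(L/g).
L = 31.2 in = 0.7925 m; g = 9.810 m/s².
T = 1.786 s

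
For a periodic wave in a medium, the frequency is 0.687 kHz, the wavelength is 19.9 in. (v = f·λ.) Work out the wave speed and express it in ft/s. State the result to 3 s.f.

v is given directly by: v = fλ.
f = 0.687 kHz = 687.0 Hz; λ = 19.9 in = 0.5055 m.
v = 347.3 m/s
347.3 m/s × (1 ft/s / 0.3048 m/s) = 1139 ft/s

1140 ft/s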